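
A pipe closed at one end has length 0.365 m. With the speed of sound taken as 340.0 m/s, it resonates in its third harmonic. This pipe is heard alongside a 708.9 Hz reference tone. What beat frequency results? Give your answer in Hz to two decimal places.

Closed pipe (odd harmonics): f_n = n·v/(4L) = 3·340.0/(4·0.365) = 698.6301 Hz.
f_beat = |698.6301 − 708.9| = 10.27 Hz.

10.27 Hz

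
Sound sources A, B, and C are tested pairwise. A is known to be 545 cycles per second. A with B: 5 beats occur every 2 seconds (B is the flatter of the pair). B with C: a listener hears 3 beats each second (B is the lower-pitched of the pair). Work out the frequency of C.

545.5 Hz

A–B: Beat frequency = 5/2 = 2.5 Hz.
B is below A, so f_B = 545 − 2.5 = 542.5 Hz.
C is above B, so f_C = 542.5 + 3 = 545.5 Hz.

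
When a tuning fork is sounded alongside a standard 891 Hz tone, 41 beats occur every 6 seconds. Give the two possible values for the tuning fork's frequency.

884.1667 Hz or 897.8333 Hz

Beat frequency = 41/6 = 6.8333 Hz.
|f − 891| = 6.8333, so f = 891 ± 6.8333.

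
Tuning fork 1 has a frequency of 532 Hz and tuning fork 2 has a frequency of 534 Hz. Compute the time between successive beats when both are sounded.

0.500 s

f_beat = |532 − 534| = 2 Hz.
Beat period T = 1 / f_beat = 1 / 2 s.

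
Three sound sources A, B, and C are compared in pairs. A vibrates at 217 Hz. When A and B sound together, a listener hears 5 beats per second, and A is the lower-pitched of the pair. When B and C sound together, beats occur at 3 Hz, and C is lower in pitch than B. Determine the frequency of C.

219 Hz

B is above A, so f_B = 217 + 5 = 222 Hz.
C is below B, so f_C = 222 − 3 = 219 Hz.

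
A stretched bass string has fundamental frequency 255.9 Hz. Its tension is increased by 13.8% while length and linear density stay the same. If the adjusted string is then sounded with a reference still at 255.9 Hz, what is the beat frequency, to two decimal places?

For a string, f ∝ √T, so the new frequency is 255.9·√1.138 = 272.9867 Hz.
f_beat = |272.9867 − 255.9| = 17.09 Hz.

17.09 Hz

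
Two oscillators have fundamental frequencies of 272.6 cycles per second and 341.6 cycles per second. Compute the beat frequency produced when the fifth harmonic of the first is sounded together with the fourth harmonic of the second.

Fifth harmonic of the first: 5·272.6 = 1363.0 Hz.
Fourth harmonic of the second: 4·341.6 = 1366.4 Hz.
f_beat = |1363.0 − 1366.4| = 3.4 Hz.

3.4 Hz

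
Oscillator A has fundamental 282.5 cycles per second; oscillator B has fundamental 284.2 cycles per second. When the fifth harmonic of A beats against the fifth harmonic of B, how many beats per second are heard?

8.5 Hz

Fifth harmonic of the first: 5·282.5 = 1412.5 Hz.
Fifth harmonic of the second: 5·284.2 = 1421.0 Hz.
f_beat = |1412.5 − 1421.0| = 8.5 Hz.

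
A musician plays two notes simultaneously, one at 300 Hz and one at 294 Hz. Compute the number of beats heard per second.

6 Hz

f_beat = |f₁ − f₂|.
|300 − 294| = 6 Hz.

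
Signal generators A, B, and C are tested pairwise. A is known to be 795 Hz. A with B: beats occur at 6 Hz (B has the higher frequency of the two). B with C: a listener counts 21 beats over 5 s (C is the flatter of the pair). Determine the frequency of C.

B is above A, so f_B = 795 + 6 = 801 Hz.
B–C: Beat frequency = 21/5 = 4.2 Hz.
C is below B, so f_C = 801 − 4.2 = 796.8 Hz.

796.8 Hz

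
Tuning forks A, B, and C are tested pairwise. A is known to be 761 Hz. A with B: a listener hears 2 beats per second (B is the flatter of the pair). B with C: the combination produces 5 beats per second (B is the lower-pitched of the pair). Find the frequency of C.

764 Hz

B is below A, so f_B = 761 − 2 = 759 Hz.
C is above B, so f_C = 759 + 5 = 764 Hz.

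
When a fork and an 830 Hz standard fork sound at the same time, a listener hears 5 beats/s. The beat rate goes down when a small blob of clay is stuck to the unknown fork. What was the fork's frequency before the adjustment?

|f − 830| = 5, so the fork was at either 825 Hz or 835 Hz.
Adding mass to a fork lowers its frequency; the adjustment lowers the fork's frequency.
The beat rate fell, so the adjustment moved the fork toward 830 Hz — it must have started above the reference.

835 Hz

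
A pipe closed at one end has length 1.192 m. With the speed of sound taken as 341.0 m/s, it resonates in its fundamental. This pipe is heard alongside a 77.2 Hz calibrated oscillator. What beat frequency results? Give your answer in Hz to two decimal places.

5.68 Hz

Closed pipe (odd harmonics): f_n = n·v/(4L) = 1·341.0/(4·1.192) = 71.5185 Hz.
f_beat = |71.5185 − 77.2| = 5.68 Hz.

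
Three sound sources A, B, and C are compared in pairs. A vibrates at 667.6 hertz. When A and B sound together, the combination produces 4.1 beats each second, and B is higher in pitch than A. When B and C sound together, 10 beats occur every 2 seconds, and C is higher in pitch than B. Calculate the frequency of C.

676.7 Hz

B is above A, so f_B = 667.6 + 4.1 = 671.7 Hz.
B–C: Beat frequency = 10/2 = 5 Hz.
C is above B, so f_C = 671.7 + 5 = 676.7 Hz.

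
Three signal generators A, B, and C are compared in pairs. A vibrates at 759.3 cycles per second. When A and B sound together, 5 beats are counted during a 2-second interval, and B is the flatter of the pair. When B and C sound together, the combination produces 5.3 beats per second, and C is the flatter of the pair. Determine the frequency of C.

A–B: Beat frequency = 5/2 = 2.5 Hz.
B is below A, so f_B = 759.3 − 2.5 = 756.8 Hz.
C is below B, so f_C = 756.8 − 5.3 = 751.5 Hz.

751.5 Hz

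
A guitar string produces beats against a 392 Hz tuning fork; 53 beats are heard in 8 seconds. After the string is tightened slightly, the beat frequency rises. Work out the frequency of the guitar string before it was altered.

Beat frequency = 53/8 = 6.625 Hz.
|f − 392| = 6.625, so the guitar string was at either 385.375 Hz or 398.625 Hz.
Increasing tension raises a string's frequency; the adjustment raises the guitar string's frequency.
The beat rate rose, so the adjustment moved the guitar string further from 392 Hz — it was already above the reference.

398.625 Hz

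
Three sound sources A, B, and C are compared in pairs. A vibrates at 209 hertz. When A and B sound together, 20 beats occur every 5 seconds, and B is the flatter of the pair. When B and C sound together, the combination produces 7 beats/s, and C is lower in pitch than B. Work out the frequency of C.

A–B: Beat frequency = 20/5 = 4 Hz.
B is below A, so f_B = 209 − 4 = 205 Hz.
C is below B, so f_C = 205 − 7 = 198 Hz.

198 Hz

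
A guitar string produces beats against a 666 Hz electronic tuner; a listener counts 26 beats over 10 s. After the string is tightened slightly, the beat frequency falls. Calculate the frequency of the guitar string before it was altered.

Beat frequency = 26/10 = 2.6 Hz.
|f − 666| = 2.6, so the guitar string was at either 663.4 Hz or 668.6 Hz.
Increasing tension raises a string's frequency; the adjustment raises the guitar string's frequency.
The beat rate fell, so the adjustment moved the guitar string toward 666 Hz — it must have started below the reference.

663.4 Hz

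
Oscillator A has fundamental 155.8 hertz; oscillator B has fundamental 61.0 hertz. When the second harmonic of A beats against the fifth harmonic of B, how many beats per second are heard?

6.6 Hz

Second harmonic of the first: 2·155.8 = 311.6 Hz.
Fifth harmonic of the second: 5·61.0 = 305.0 Hz.
f_beat = |311.6 − 305.0| = 6.6 Hz.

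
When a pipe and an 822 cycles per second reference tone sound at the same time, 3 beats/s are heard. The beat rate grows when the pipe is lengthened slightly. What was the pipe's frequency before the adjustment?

|f − 822| = 3, so the pipe was at either 819 Hz or 825 Hz.
A longer pipe has a lower fundamental; the adjustment lowers the pipe's frequency.
The beat rate rose, so the adjustment moved the pipe further from 822 Hz — it was already below the reference.

819 Hz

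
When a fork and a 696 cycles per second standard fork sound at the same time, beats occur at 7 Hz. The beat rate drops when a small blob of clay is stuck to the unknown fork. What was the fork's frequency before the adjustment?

|f − 696| = 7, so the fork was at either 689 Hz or 703 Hz.
Adding mass to a fork lowers its frequency; the adjustment lowers the fork's frequency.
The beat rate fell, so the adjustment moved the fork toward 696 Hz — it must have started above the reference.

703 Hz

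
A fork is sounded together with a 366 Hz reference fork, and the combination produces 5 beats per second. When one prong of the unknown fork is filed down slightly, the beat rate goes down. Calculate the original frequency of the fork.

|f − 366| = 5, so the fork was at either 361 Hz or 371 Hz.
Filing a prong removes mass and raises the fork's frequency; the adjustment raises the fork's frequency.
The beat rate fell, so the adjustment moved the fork toward 366 Hz — it must have started below the reference.

361 Hz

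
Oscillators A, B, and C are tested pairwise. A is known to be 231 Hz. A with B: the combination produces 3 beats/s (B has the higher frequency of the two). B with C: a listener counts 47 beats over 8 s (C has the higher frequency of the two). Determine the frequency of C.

B is above A, so f_B = 231 + 3 = 234 Hz.
B–C: Beat frequency = 47/8 = 5.875 Hz.
C is above B, so f_C = 234 + 5.875 = 239.875 Hz.

239.875 Hz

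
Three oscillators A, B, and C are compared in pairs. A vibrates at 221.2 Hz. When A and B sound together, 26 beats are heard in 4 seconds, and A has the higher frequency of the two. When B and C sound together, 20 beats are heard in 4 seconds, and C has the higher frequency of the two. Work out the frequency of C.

219.7 Hz

A–B: Beat frequency = 26/4 = 6.5 Hz.
B is below A, so f_B = 221.2 − 6.5 = 214.7 Hz.
B–C: Beat frequency = 20/4 = 5 Hz.
C is above B, so f_C = 214.7 + 5 = 219.7 Hz.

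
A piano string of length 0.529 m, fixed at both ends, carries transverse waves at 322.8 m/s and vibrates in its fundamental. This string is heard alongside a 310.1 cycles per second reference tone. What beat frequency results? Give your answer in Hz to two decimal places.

For a string fixed at both ends, f_n = n·v/(2L) = 1·322.8/(2·0.529) = 305.1040 Hz.
f_beat = |305.1040 − 310.1| = 5.00 Hz.

5.00 Hz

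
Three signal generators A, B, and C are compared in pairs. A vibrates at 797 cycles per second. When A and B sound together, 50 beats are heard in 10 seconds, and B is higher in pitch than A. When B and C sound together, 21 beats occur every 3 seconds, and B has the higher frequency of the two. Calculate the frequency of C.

A–B: Beat frequency = 50/10 = 5 Hz.
B is above A, so f_B = 797 + 5 = 802 Hz.
B–C: Beat frequency = 21/3 = 7 Hz.
C is below B, so f_C = 802 − 7 = 795 Hz.

795 Hz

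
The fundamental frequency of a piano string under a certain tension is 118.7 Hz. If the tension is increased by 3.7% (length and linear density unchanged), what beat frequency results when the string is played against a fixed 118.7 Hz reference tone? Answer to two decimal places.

2.18 Hz

For a string, f ∝ √T, so the new frequency is 118.7·√1.037 = 120.8760 Hz.
f_beat = |120.8760 − 118.7| = 2.18 Hz.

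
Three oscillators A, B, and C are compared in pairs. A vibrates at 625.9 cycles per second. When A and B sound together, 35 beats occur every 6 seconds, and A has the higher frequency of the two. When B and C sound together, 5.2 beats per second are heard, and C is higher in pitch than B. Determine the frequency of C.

A–B: Beat frequency = 35/6 = 5.8333 Hz.
B is below A, so f_B = 625.9 − 5.8333 = 620.0667 Hz.
C is above B, so f_C = 620.0667 + 5.2 = 625.2667 Hz.

625.2667 Hz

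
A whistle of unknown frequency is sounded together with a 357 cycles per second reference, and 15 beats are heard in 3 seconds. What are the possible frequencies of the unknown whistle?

352 Hz or 362 Hz

Beat frequency = 15/3 = 5 Hz.
|f − 357| = 5, so f = 357 ± 5.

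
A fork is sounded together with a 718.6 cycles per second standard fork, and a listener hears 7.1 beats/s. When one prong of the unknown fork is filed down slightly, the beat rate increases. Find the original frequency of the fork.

|f − 718.6| = 7.1, so the fork was at either 711.5 Hz or 725.7 Hz.
Filing a prong removes mass and raises the fork's frequency; the adjustment raises the fork's frequency.
The beat rate rose, so the adjustment moved the fork further from 718.6 Hz — it was already above the reference.

725.7 Hz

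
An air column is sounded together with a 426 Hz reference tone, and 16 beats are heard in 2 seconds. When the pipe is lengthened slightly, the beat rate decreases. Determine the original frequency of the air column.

Beat frequency = 16/2 = 8 Hz.
|f − 426| = 8, so the air column was at either 418 Hz or 434 Hz.
A longer pipe has a lower fundamental; the adjustment lowers the air column's frequency.
The beat rate fell, so the adjustment moved the air column toward 426 Hz — it must have started above the reference.

434 Hz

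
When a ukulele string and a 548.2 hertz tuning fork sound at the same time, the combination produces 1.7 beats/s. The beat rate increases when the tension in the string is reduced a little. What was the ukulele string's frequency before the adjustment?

546.5 Hz

|f − 548.2| = 1.7, so the ukulele string was at either 546.5 Hz or 549.9 Hz.
Lower tension means lower frequency; the adjustment lowers the ukulele string's frequency.
The beat rate rose, so the adjustment moved the ukulele string further from 548.2 Hz — it was already below the reference.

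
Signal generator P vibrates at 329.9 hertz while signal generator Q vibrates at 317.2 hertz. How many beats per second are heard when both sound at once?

f_beat = |f₁ − f₂|.
|329.9 − 317.2| = 12.7 Hz.

12.7 Hz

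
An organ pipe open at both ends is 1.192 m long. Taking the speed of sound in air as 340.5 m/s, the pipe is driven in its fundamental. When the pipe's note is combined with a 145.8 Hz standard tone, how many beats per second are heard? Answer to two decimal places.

2.97 Hz

Open pipe: f_n = n·v/(2L) = 1·340.5/(2·1.192) = 142.8272 Hz.
f_beat = |142.8272 − 145.8| = 2.97 Hz.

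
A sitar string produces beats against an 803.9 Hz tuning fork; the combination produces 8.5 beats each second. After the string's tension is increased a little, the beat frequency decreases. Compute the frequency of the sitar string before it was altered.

|f − 803.9| = 8.5, so the sitar string was at either 795.4 Hz or 812.4 Hz.
Higher tension means higher frequency; the adjustment raises the sitar string's frequency.
The beat rate fell, so the adjustment moved the sitar string toward 803.9 Hz — it must have started below the reference.

795.4 Hz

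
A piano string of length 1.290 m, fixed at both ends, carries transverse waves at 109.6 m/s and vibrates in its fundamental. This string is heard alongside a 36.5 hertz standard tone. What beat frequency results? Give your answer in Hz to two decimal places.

For a string fixed at both ends, f_n = n·v/(2L) = 1·109.6/(2·1.290) = 42.4806 Hz.
f_beat = |42.4806 − 36.5| = 5.98 Hz.

5.98 Hz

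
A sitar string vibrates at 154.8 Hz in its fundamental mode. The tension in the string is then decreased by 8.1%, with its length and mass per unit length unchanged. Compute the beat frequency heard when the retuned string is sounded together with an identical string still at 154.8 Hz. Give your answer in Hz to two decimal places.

For a string, f ∝ √T, so the new frequency is 154.8·√0.919 = 148.3982 Hz.
f_beat = |148.3982 − 154.8| = 6.40 Hz.

6.40 Hz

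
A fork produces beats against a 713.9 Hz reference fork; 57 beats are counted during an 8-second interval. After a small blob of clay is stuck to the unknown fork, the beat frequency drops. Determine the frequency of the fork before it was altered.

Beat frequency = 57/8 = 7.125 Hz.
|f − 713.9| = 7.125, so the fork was at either 706.775 Hz or 721.025 Hz.
Adding mass to a fork lowers its frequency; the adjustment lowers the fork's frequency.
The beat rate fell, so the adjustment moved the fork toward 713.9 Hz — it must have started above the reference.

721.025 Hz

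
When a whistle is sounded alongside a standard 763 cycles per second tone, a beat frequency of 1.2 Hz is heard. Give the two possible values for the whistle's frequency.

|f − 763| = 1.2, so f = 763 ± 1.2.

761.8 Hz or 764.2 Hz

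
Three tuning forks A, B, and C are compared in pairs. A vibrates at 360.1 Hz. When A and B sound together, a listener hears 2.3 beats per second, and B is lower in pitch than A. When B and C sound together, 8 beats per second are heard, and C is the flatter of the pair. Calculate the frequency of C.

349.8 Hz

B is below A, so f_B = 360.1 − 2.3 = 357.8 Hz.
C is below B, so f_C = 357.8 − 8 = 349.8 Hz.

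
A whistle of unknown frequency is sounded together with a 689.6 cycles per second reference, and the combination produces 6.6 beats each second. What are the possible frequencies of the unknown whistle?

683 Hz or 696.2 Hz

|f − 689.6| = 6.6, so f = 689.6 ± 6.6.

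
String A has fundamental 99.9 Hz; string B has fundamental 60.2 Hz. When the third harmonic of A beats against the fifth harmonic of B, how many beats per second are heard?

1.3 Hz

Third harmonic of the first: 3·99.9 = 299.7 Hz.
Fifth harmonic of the second: 5·60.2 = 301.0 Hz.
f_beat = |299.7 − 301.0| = 1.3 Hz.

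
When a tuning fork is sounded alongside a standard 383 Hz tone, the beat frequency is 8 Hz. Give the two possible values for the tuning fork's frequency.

375 Hz or 391 Hz

|f − 383| = 8, so f = 383 ± 8.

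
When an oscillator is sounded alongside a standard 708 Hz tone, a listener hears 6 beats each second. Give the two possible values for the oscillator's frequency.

|f − 708| = 6, so f = 708 ± 6.

702 Hz or 714 Hz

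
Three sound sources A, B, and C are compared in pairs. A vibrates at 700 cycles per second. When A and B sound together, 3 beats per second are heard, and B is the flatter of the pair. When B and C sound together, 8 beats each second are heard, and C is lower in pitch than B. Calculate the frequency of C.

B is below A, so f_B = 700 − 3 = 697 Hz.
C is below B, so f_C = 697 − 8 = 689 Hz.

689 Hz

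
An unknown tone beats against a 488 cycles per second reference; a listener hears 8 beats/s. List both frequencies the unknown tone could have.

480 Hz or 496 Hz

|f − 488| = 8, so f = 488 ± 8.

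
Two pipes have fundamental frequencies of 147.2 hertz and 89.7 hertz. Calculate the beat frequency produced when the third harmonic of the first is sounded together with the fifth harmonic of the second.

6.9 Hz

Third harmonic of the first: 3·147.2 = 441.6 Hz.
Fifth harmonic of the second: 5·89.7 = 448.5 Hz.
f_beat = |441.6 − 448.5| = 6.9 Hz.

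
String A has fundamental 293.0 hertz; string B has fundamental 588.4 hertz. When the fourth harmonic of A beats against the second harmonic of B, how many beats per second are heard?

4.8 Hz

Fourth harmonic of the first: 4·293.0 = 1172.0 Hz.
Second harmonic of the second: 2·588.4 = 1176.8 Hz.
f_beat = |1172.0 − 1176.8| = 4.8 Hz.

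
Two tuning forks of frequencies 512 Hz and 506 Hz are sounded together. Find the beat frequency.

6 Hz

Beats arise from superposition of two nearby frequencies; the beat rate is |f₁ − f₂|.
|512 − 506| = 6 Hz.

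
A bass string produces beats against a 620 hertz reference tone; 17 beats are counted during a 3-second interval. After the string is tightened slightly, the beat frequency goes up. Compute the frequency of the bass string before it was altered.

625.6667 Hz

Beat frequency = 17/3 = 5.6667 Hz.
|f − 620| = 5.6667, so the bass string was at either 614.3333 Hz or 625.6667 Hz.
Increasing tension raises a string's frequency; the adjustment raises the bass string's frequency.
The beat rate rose, so the adjustment moved the bass string further from 620 Hz — it was already above the reference.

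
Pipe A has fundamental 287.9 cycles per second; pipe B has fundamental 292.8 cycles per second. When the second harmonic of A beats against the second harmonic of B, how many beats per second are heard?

9.8 Hz

Second harmonic of the first: 2·287.9 = 575.8 Hz.
Second harmonic of the second: 2·292.8 = 585.6 Hz.
f_beat = |575.8 − 585.6| = 9.8 Hz.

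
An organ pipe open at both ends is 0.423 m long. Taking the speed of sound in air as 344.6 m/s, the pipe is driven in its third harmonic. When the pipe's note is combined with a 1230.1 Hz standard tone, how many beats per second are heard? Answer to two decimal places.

Open pipe: f_n = n·v/(2L) = 3·344.6/(2·0.423) = 1221.9858 Hz.
f_beat = |1221.9858 − 1230.1| = 8.11 Hz.

8.11 Hz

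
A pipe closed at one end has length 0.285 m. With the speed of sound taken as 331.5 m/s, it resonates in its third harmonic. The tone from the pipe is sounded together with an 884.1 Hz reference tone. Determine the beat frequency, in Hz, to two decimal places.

11.73 Hz

Closed pipe (odd harmonics): f_n = n·v/(4L) = 3·331.5/(4·0.285) = 872.3684 Hz.
f_beat = |872.3684 − 884.1| = 11.73 Hz.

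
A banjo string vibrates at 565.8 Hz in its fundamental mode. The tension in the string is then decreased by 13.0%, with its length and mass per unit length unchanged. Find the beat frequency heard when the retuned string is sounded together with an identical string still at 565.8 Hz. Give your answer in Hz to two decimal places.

For a string, f ∝ √T, so the new frequency is 565.8·√0.870 = 527.7431 Hz.
f_beat = |527.7431 − 565.8| = 38.06 Hz.

38.06 Hz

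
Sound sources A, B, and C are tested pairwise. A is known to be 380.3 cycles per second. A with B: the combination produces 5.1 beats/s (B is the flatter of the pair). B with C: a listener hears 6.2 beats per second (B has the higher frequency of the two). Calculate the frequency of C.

369 Hz

B is below A, so f_B = 380.3 − 5.1 = 375.2 Hz.
C is below B, so f_C = 375.2 − 6.2 = 369 Hz.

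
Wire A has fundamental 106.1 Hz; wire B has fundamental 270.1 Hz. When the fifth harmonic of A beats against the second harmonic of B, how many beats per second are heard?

Fifth harmonic of the first: 5·106.1 = 530.5 Hz.
Second harmonic of the second: 2·270.1 = 540.2 Hz.
f_beat = |530.5 − 540.2| = 9.7 Hz.

9.7 Hz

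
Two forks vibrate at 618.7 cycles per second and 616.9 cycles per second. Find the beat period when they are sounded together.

f_beat = |618.7 − 616.9| = 1.8 Hz.
Beat period T = 1 / f_beat = 1 / 1.8 s.

0.556 s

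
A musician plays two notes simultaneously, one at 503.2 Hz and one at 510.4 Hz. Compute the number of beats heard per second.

7.2 Hz

f_beat = |f₁ − f₂|.
|503.2 − 510.4| = 7.2 Hz.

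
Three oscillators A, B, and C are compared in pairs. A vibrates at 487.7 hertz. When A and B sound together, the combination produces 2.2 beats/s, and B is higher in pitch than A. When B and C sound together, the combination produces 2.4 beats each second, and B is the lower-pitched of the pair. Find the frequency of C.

B is above A, so f_B = 487.7 + 2.2 = 489.9 Hz.
C is above B, so f_C = 489.9 + 2.4 = 492.3 Hz.

492.3 Hz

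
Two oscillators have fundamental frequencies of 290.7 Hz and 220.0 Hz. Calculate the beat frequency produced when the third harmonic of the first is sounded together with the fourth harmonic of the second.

7.9 Hz

Third harmonic of the first: 3·290.7 = 872.1 Hz.
Fourth harmonic of the second: 4·220.0 = 880.0 Hz.
f_beat = |872.1 − 880.0| = 7.9 Hz.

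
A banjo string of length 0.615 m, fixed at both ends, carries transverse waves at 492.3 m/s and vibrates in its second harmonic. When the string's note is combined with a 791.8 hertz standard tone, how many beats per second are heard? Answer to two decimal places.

For a string fixed at both ends, f_n = n·v/(2L) = 2·492.3/(2·0.615) = 800.4878 Hz.
f_beat = |800.4878 − 791.8| = 8.69 Hz.

8.69 Hz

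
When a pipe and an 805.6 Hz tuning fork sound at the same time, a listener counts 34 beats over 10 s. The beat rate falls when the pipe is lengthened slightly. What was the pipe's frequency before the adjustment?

Beat frequency = 34/10 = 3.4 Hz.
|f − 805.6| = 3.4, so the pipe was at either 802.2 Hz or 809 Hz.
A longer pipe has a lower fundamental; the adjustment lowers the pipe's frequency.
The beat rate fell, so the adjustment moved the pipe toward 805.6 Hz — it must have started above the reference.

809 Hz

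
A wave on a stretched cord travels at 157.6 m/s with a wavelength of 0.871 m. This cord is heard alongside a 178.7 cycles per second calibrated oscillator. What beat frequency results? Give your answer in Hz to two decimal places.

2.24 Hz

Source frequency f = v/λ = 157.6/0.871 = 180.9414 Hz.
f_beat = |180.9414 − 178.7| = 2.24 Hz.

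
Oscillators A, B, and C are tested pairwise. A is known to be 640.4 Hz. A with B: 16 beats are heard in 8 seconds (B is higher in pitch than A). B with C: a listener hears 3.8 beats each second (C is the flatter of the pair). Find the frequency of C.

A–B: Beat frequency = 16/8 = 2 Hz.
B is above A, so f_B = 640.4 + 2 = 642.4 Hz.
C is below B, so f_C = 642.4 − 3.8 = 638.6 Hz.

638.6 Hz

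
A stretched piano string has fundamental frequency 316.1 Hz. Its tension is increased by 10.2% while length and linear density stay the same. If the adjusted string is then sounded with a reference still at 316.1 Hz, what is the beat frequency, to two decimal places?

15.73 Hz

For a string, f ∝ √T, so the new frequency is 316.1·√1.102 = 331.8297 Hz.
f_beat = |331.8297 − 316.1| = 15.73 Hz.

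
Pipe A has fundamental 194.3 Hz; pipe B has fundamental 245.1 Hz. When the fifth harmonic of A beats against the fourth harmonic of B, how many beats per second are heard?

Fifth harmonic of the first: 5·194.3 = 971.5 Hz.
Fourth harmonic of the second: 4·245.1 = 980.4 Hz.
f_beat = |971.5 − 980.4| = 8.9 Hz.

8.9 Hz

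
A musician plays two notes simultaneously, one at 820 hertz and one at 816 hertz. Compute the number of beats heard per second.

4 Hz

Beats arise from superposition of two nearby frequencies; the beat rate is |f₁ − f₂|.
|820 − 816| = 4 Hz.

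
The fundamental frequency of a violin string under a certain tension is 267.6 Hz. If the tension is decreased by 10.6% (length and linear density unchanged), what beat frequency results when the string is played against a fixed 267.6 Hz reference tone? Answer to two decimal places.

For a string, f ∝ √T, so the new frequency is 267.6·√0.894 = 253.0200 Hz.
f_beat = |253.0200 − 267.6| = 14.58 Hz.

14.58 Hz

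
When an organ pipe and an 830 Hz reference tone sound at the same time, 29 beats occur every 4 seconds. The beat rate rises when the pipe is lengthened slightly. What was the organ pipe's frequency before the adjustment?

Beat frequency = 29/4 = 7.25 Hz.
|f − 830| = 7.25, so the organ pipe was at either 822.75 Hz or 837.25 Hz.
A longer pipe has a lower fundamental; the adjustment lowers the organ pipe's frequency.
The beat rate rose, so the adjustment moved the organ pipe further from 830 Hz — it was already below the reference.

822.75 Hz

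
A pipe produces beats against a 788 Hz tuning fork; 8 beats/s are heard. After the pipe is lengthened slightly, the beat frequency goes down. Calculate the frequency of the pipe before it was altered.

|f − 788| = 8, so the pipe was at either 780 Hz or 796 Hz.
A longer pipe has a lower fundamental; the adjustment lowers the pipe's frequency.
The beat rate fell, so the adjustment moved the pipe toward 788 Hz — it must have started above the reference.

796 Hz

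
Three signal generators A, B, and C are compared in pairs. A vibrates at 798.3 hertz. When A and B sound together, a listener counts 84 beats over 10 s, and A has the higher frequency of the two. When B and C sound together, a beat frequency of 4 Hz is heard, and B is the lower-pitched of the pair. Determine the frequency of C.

793.9 Hz

A–B: Beat frequency = 84/10 = 8.4 Hz.
B is below A, so f_B = 798.3 − 8.4 = 789.9 Hz.
C is above B, so f_C = 789.9 + 4 = 793.9 Hz.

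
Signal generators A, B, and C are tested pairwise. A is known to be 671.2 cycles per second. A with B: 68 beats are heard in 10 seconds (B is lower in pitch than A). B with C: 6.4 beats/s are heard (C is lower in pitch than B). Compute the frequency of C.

A–B: Beat frequency = 68/10 = 6.8 Hz.
B is below A, so f_B = 671.2 − 6.8 = 664.4 Hz.
C is below B, so f_C = 664.4 − 6.4 = 658 Hz.

658 Hz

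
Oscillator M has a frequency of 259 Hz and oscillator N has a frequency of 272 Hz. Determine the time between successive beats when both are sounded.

f_beat = |259 − 272| = 13 Hz.
Beat period T = 1 / f_beat = 1 / 13 s.

0.077 s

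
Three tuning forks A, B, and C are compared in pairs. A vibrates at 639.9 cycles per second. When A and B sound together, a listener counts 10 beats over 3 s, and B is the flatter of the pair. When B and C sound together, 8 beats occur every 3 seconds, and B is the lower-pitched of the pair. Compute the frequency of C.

639.2333 Hz

A–B: Beat frequency = 10/3 = 3.3333 Hz.
B is below A, so f_B = 639.9 − 3.3333 = 636.5667 Hz.
B–C: Beat frequency = 8/3 = 2.6667 Hz.
C is above B, so f_C = 636.5667 + 2.6667 = 639.2333 Hz.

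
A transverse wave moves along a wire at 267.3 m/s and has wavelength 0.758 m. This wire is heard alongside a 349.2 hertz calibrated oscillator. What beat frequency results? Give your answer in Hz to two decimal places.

Source frequency f = v/λ = 267.3/0.758 = 352.6385 Hz.
f_beat = |352.6385 − 349.2| = 3.44 Hz.

3.44 Hz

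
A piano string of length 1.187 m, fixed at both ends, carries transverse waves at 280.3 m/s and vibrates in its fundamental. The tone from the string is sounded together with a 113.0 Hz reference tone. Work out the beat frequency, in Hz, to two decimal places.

5.07 Hz

For a string fixed at both ends, f_n = n·v/(2L) = 1·280.3/(2·1.187) = 118.0708 Hz.
f_beat = |118.0708 − 113.0| = 5.07 Hz.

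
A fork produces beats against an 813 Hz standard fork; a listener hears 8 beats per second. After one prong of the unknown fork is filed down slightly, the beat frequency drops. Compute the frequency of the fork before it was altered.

|f − 813| = 8, so the fork was at either 805 Hz or 821 Hz.
Filing a prong removes mass and raises the fork's frequency; the adjustment raises the fork's frequency.
The beat rate fell, so the adjustment moved the fork toward 813 Hz — it must have started below the reference.

805 Hz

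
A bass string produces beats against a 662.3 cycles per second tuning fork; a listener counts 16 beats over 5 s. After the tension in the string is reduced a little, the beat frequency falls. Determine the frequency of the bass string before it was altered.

665.5 Hz

Beat frequency = 16/5 = 3.2 Hz.
|f − 662.3| = 3.2, so the bass string was at either 659.1 Hz or 665.5 Hz.
Lower tension means lower frequency; the adjustment lowers the bass string's frequency.
The beat rate fell, so the adjustment moved the bass string toward 662.3 Hz — it must have started above the reference.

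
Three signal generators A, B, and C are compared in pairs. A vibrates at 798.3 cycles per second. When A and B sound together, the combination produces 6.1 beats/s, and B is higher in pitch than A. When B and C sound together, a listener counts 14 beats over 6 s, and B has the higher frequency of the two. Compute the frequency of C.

B is above A, so f_B = 798.3 + 6.1 = 804.4 Hz.
B–C: Beat frequency = 14/6 = 2.3333 Hz.
C is below B, so f_C = 804.4 − 2.3333 = 802.0667 Hz.

802.0667 Hz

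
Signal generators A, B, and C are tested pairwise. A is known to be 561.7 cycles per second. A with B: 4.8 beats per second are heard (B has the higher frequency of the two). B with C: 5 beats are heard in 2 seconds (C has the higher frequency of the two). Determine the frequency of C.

B is above A, so f_B = 561.7 + 4.8 = 566.5 Hz.
B–C: Beat frequency = 5/2 = 2.5 Hz.
C is above B, so f_C = 566.5 + 2.5 = 569 Hz.

569 Hz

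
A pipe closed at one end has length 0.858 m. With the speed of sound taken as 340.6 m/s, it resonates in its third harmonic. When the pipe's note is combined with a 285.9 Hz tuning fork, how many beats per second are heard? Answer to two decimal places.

11.83 Hz

Closed pipe (odd harmonics): f_n = n·v/(4L) = 3·340.6/(4·0.858) = 297.7273 Hz.
f_beat = |297.7273 − 285.9| = 11.83 Hz.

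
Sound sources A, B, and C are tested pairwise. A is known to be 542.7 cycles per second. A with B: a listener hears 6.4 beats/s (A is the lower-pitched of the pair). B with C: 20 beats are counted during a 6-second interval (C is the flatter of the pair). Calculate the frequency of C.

545.7667 Hz

B is above A, so f_B = 542.7 + 6.4 = 549.1 Hz.
B–C: Beat frequency = 20/6 = 3.3333 Hz.
C is below B, so f_C = 549.1 − 3.3333 = 545.7667 Hz.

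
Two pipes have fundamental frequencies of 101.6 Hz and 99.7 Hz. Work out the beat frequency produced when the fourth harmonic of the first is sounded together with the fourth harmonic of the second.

7.6 Hz

Fourth harmonic of the first: 4·101.6 = 406.4 Hz.
Fourth harmonic of the second: 4·99.7 = 398.8 Hz.
f_beat = |406.4 − 398.8| = 7.6 Hz.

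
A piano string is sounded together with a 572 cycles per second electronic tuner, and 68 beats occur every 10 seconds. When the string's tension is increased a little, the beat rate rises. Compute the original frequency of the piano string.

Beat frequency = 68/10 = 6.8 Hz.
|f − 572| = 6.8, so the piano string was at either 565.2 Hz or 578.8 Hz.
Higher tension means higher frequency; the adjustment raises the piano string's frequency.
The beat rate rose, so the adjustment moved the piano string further from 572 Hz — it was already above the reference.

578.8 Hz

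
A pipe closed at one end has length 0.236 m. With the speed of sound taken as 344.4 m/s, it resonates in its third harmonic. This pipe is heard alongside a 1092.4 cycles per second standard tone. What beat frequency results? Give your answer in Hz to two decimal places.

2.09 Hz

Closed pipe (odd harmonics): f_n = n·v/(4L) = 3·344.4/(4·0.236) = 1094.4915 Hz.
f_beat = |1094.4915 − 1092.4| = 2.09 Hz.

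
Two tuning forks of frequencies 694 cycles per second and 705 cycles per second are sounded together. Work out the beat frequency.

11 Hz

Beats arise from superposition of two nearby frequencies; the beat rate is |f₁ − f₂|.
|694 − 705| = 11 Hz.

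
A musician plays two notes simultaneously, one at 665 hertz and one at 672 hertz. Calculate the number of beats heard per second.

The beat frequency equals the magnitude of the frequency difference.
|665 − 672| = 7 Hz.

7 Hz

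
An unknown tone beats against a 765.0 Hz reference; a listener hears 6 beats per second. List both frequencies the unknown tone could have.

759 Hz or 771 Hz

|f − 765.0| = 6, so f = 765.0 ± 6.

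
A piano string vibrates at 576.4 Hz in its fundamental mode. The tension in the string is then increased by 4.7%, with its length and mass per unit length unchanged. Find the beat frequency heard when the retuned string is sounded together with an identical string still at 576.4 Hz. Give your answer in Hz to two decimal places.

For a string, f ∝ √T, so the new frequency is 576.4·√1.047 = 589.7899 Hz.
f_beat = |589.7899 − 576.4| = 13.39 Hz.

13.39 Hz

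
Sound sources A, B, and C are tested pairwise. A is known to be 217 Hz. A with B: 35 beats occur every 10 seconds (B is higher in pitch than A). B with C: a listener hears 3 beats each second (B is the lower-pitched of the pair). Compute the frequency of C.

A–B: Beat frequency = 35/10 = 3.5 Hz.
B is above A, so f_B = 217 + 3.5 = 220.5 Hz.
C is above B, so f_C = 220.5 + 3 = 223.5 Hz.

223.5 Hz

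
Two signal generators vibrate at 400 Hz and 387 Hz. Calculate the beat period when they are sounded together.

0.077 s

f_beat = |400 − 387| = 13 Hz.
Beat period T = 1 / f_beat = 1 / 13 s.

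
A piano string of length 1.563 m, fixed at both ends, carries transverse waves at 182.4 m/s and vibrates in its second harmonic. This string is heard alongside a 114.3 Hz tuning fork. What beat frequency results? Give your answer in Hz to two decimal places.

For a string fixed at both ends, f_n = n·v/(2L) = 2·182.4/(2·1.563) = 116.6987 Hz.
f_beat = |116.6987 − 114.3| = 2.40 Hz.

2.40 Hz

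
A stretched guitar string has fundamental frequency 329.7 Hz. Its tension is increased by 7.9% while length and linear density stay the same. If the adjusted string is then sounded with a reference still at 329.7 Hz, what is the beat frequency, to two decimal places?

12.78 Hz

For a string, f ∝ √T, so the new frequency is 329.7·√1.079 = 342.4756 Hz.
f_beat = |342.4756 − 329.7| = 12.78 Hz.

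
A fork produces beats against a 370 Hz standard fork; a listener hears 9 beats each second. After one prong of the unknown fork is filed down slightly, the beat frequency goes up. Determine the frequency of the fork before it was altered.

|f − 370| = 9, so the fork was at either 361 Hz or 379 Hz.
Filing a prong removes mass and raises the fork's frequency; the adjustment raises the fork's frequency.
The beat rate rose, so the adjustment moved the fork further from 370 Hz — it was already above the reference.

379 Hz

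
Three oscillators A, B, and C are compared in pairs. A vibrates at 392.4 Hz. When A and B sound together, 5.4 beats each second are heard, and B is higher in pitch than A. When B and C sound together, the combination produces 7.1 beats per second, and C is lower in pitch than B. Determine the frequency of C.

390.7 Hz

B is above A, so f_B = 392.4 + 5.4 = 397.8 Hz.
C is below B, so f_C = 397.8 − 7.1 = 390.7 Hz.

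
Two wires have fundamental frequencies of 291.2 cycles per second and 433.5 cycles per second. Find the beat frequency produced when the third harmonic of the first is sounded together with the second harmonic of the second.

6.6 Hz

Third harmonic of the first: 3·291.2 = 873.6 Hz.
Second harmonic of the second: 2·433.5 = 867.0 Hz.
f_beat = |873.6 − 867.0| = 6.6 Hz.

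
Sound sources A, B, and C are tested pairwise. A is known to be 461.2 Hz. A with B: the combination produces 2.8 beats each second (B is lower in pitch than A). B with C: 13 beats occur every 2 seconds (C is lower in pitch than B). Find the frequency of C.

B is below A, so f_B = 461.2 − 2.8 = 458.4 Hz.
B–C: Beat frequency = 13/2 = 6.5 Hz.
C is below B, so f_C = 458.4 − 6.5 = 451.9 Hz.

451.9 Hz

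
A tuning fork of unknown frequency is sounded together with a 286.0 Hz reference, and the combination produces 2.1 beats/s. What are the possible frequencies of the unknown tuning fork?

283.9 Hz or 288.1 Hz

|f − 286.0| = 2.1, so f = 286.0 ± 2.1.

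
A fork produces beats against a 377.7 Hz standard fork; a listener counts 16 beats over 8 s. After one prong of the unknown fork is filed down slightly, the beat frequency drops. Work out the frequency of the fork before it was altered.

Beat frequency = 16/8 = 2 Hz.
|f − 377.7| = 2, so the fork was at either 375.7 Hz or 379.7 Hz.
Filing a prong removes mass and raises the fork's frequency; the adjustment raises the fork's frequency.
The beat rate fell, so the adjustment moved the fork toward 377.7 Hz — it must have started below the reference.

375.7 Hz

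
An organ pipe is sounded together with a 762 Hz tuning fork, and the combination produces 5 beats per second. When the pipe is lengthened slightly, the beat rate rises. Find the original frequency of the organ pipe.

757 Hz

|f − 762| = 5, so the organ pipe was at either 757 Hz or 767 Hz.
A longer pipe has a lower fundamental; the adjustment lowers the organ pipe's frequency.
The beat rate rose, so the adjustment moved the organ pipe further from 762 Hz — it was already below the reference.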